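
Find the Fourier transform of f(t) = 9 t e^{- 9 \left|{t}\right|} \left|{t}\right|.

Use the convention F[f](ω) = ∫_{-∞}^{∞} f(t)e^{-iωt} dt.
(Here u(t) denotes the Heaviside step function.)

F(ω) = \frac{36 i \omega \left(\omega^{2} - 243\right)}{\left(\omega^{2} + 81\right)^{3}}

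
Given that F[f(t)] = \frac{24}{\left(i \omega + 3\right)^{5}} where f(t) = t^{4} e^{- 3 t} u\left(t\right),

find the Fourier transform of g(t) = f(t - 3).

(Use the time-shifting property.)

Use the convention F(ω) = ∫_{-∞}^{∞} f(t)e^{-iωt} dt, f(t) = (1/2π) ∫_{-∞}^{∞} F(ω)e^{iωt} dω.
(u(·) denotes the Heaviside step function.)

F[g](ω) = \frac{24 e^{- 3 i \omega}}{\left(i \omega + 3\right)^{5}}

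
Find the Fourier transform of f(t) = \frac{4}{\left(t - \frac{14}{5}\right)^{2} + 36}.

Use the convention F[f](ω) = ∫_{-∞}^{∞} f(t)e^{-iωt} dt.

F(ω) = \frac{2 \pi e^{- \frac{14 i \omega}{5} - 6 \left|{\omega}\right|}}{3}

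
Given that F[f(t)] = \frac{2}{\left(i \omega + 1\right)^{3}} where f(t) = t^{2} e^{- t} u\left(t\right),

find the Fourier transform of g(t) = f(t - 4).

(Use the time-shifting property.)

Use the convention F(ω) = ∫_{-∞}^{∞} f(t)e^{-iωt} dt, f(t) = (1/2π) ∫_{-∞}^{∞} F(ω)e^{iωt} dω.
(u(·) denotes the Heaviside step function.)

F[g](ω) = \frac{2 e^{- 4 i \omega}}{\left(i \omega + 1\right)^{3}}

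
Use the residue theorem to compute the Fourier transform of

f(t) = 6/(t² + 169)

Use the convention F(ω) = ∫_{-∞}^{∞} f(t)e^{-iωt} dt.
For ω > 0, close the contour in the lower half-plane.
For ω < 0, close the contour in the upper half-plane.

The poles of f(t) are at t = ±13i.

Let g(z) = f(z)e^{-iωz}; for large |z| the factor e^{-iωz} decays in the lower half-plane when ω > 0 and in the upper half-plane when ω < 0.

Case ω > 0 (lower half-plane, clockwise contour ⇒ F(ω) = -2πi·ΣRes):
  Res_{z = - 13 i} g(z) = \frac{3 i e^{- 13 \omega}}{13}
  F(ω) = -2πi·ΣRes = \frac{6 \pi e^{- 13 \omega}}{13}

Case ω < 0 (upper half-plane, counterclockwise contour ⇒ F(ω) = +2πi·ΣRes):
  Res_{z = 13 i} g(z) = - \frac{3 i e^{13 \omega}}{13}
  F(ω) = 2πi·ΣRes = \frac{6 \pi e^{13 \omega}}{13}

Both cases combine into a single formula in |ω|:

F(ω) = \frac{6 \pi e^{- 13 \left|{\omega}\right|}}{13}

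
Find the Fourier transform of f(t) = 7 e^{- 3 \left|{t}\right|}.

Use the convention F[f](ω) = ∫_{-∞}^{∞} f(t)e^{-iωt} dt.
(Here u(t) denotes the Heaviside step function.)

F(ω) = \frac{42}{\omega^{2} + 9}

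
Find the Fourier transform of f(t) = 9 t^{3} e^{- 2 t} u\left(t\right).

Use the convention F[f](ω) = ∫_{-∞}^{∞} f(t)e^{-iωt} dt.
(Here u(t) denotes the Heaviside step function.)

F(ω) = \frac{54}{\left(i \omega + 2\right)^{4}}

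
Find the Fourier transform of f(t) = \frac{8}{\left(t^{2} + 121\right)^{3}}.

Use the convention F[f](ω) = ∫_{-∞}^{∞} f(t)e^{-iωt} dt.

F(ω) = \frac{\pi \left(121 \omega^{2} + 33 \left|{\omega}\right| + 3\right) e^{- 11 \left|{\omega}\right|}}{161051}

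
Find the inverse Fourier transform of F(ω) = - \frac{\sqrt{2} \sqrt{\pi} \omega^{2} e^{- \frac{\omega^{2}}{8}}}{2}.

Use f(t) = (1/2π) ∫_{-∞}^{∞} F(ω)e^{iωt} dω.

f(t) = 2 \left(8 t^{2} - 2\right) e^{- 2 t^{2}}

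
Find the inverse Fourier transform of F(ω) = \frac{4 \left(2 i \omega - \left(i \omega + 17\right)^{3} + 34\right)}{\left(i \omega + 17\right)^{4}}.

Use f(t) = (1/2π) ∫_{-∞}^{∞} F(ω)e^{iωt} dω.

f(t) = 4 \left(t^{2} - 1\right) e^{- 17 t} u\left(t\right)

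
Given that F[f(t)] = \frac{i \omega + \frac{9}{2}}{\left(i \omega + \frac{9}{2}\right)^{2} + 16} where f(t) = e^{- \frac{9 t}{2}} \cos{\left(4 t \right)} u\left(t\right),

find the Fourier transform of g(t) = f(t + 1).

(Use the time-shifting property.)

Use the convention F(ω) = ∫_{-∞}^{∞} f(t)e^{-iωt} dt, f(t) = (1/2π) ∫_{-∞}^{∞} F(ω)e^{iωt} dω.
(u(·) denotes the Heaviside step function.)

F[g](ω) = \frac{\left(4 i \omega + 18\right) e^{i \omega}}{\left(2 i \omega + 9\right)^{2} + 64}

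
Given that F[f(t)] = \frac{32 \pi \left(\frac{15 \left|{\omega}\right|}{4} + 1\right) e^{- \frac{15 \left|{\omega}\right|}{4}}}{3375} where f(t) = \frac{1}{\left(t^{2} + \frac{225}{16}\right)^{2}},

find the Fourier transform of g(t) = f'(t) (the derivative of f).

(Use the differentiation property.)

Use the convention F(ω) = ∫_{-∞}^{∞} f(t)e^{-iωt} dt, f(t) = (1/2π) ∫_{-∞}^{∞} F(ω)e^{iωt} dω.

F[g](ω) = \frac{8 i \pi \omega \left(15 \left|{\omega}\right| + 4\right) e^{- \frac{15 \left|{\omega}\right|}{4}}}{3375}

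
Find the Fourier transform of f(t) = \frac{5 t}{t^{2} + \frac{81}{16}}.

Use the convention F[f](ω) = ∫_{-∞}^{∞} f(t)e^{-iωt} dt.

F(ω) = - 5 i \pi e^{- \frac{9 \left|{\omega}\right|}{4}} \operatorname{sign}{\left(\omega \right)}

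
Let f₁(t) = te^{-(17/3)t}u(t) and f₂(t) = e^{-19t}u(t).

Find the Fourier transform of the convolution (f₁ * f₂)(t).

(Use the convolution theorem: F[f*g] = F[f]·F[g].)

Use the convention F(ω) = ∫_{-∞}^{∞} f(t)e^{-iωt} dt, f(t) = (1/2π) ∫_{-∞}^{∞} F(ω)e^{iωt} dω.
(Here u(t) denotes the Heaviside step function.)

F[f₁*f₂](ω) = \frac{9}{\left(i \omega + 19\right) \left(3 i \omega + 17\right)^{2}}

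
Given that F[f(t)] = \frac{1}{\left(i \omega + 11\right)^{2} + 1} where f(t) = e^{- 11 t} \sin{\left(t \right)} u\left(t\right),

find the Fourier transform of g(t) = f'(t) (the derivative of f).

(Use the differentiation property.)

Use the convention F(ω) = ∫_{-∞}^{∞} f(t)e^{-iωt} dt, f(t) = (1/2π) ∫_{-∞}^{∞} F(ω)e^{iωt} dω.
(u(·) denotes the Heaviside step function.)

F[g](ω) = \frac{i \omega}{\left(i \omega + 11\right)^{2} + 1}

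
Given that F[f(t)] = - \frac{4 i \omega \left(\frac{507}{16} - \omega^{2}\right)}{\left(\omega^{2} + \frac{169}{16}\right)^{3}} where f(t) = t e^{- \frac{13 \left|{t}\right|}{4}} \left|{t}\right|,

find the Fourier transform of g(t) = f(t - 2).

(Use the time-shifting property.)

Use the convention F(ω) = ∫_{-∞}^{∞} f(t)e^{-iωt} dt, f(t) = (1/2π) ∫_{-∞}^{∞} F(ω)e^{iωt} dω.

F[g](ω) = \frac{1024 i \omega \left(16 \omega^{2} - 507\right) e^{- 2 i \omega}}{\left(16 \omega^{2} + 169\right)^{3}}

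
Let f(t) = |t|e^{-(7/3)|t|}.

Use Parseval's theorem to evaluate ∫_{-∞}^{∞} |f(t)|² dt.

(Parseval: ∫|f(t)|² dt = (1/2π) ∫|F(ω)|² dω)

∫|f(t)|² dt = \frac{27}{686}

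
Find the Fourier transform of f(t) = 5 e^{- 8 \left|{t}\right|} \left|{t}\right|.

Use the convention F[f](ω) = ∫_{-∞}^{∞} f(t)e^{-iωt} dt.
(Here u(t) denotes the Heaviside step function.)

F(ω) = \frac{10 \left(64 - \omega^{2}\right)}{\left(\omega^{2} + 64\right)^{2}}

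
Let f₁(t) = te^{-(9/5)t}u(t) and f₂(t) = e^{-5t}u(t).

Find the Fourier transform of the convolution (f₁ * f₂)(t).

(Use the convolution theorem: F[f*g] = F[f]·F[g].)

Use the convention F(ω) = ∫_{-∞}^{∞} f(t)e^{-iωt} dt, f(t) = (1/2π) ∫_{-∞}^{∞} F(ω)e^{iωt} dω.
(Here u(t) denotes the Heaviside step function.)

F[f₁*f₂](ω) = \frac{25}{\left(i \omega + 5\right) \left(5 i \omega + 9\right)^{2}}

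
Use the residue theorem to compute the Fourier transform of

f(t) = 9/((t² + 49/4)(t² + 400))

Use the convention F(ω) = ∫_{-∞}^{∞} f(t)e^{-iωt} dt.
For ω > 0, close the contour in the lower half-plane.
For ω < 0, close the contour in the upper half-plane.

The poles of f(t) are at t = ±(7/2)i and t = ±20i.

Let g(z) = f(z)e^{-iωz}; for large |z| the factor e^{-iωz} decays in the lower half-plane when ω > 0 and in the upper half-plane when ω < 0.

Case ω > 0 (lower half-plane, clockwise contour ⇒ F(ω) = -2πi·ΣRes):
  Res_{z = - \frac{7 i}{2}} g(z) = \frac{12 i e^{- \frac{7 \omega}{2}}}{3619}
  Res_{z = - 20 i} g(z) = - \frac{3 i e^{- 20 \omega}}{5170}
  F(ω) = -2πi·ΣRes = - \frac{3 \pi e^{- 20 \omega}}{2585} + \frac{24 \pi e^{- \frac{7 \omega}{2}}}{3619}

Case ω < 0 (upper half-plane, counterclockwise contour ⇒ F(ω) = +2πi·ΣRes):
  Res_{z = \frac{7 i}{2}} g(z) = - \frac{12 i e^{\frac{7 \omega}{2}}}{3619}
  Res_{z = 20 i} g(z) = \frac{3 i e^{20 \omega}}{5170}
  F(ω) = 2πi·ΣRes = \frac{3 \pi \left(40 e^{\frac{7 \omega}{2}} - 7 e^{20 \omega}\right)}{18095}

Both cases combine into a single formula in |ω|:

F(ω) = - \frac{3 \pi e^{- 20 \left|{\omega}\right|}}{2585} + \frac{24 \pi e^{- \frac{7 \left|{\omega}\right|}{2}}}{3619}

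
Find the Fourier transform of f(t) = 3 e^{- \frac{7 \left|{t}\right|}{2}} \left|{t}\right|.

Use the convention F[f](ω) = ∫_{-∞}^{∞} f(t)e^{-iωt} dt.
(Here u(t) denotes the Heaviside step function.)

F(ω) = \frac{24 \left(49 - 4 \omega^{2}\right)}{\left(4 \omega^{2} + 49\right)^{2}}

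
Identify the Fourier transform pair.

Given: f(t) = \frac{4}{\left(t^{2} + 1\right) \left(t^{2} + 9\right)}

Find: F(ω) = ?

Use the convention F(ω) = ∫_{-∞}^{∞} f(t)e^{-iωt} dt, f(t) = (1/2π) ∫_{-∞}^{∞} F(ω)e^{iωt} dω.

F(ω) = \frac{\pi e^{- \left|{\omega}\right|}}{2} - \frac{\pi e^{- 3 \left|{\omega}\right|}}{6}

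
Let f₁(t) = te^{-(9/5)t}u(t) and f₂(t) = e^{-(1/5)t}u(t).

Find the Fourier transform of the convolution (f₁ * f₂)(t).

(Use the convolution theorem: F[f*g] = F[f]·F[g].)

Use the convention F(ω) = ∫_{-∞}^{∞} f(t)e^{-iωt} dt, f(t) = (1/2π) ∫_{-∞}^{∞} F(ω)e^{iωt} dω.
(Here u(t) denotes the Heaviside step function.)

F[f₁*f₂](ω) = \frac{125}{\left(5 i \omega + 1\right) \left(5 i \omega + 9\right)^{2}}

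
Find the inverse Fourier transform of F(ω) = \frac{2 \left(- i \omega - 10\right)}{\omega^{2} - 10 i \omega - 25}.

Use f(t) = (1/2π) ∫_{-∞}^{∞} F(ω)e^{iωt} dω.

f(t) = 2 \left(5 t + 1\right) e^{- 5 t} u\left(t\right)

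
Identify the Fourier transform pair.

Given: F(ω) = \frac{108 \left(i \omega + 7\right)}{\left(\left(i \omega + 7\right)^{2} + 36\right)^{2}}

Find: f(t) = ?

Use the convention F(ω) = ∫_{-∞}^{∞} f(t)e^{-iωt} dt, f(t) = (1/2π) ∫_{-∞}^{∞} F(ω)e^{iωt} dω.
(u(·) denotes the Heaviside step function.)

f(t) = 9 t e^{- 7 t} \sin{\left(6 t \right)} u\left(t\right)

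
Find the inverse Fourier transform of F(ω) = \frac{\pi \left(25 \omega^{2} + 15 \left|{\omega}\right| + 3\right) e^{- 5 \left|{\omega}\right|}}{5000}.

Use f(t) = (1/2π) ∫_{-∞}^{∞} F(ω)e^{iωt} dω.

f(t) = \frac{5}{\left(t^{2} + 25\right)^{3}}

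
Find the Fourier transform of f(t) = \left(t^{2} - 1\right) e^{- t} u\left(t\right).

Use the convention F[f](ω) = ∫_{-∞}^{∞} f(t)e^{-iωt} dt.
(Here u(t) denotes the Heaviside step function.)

F(ω) = \frac{2 i \omega - \left(i \omega + 1\right)^{3} + 2}{\left(i \omega + 1\right)^{4}}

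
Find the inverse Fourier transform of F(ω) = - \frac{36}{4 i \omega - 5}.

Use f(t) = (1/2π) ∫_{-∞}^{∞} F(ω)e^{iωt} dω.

f(t) = 9 e^{\frac{5 t}{4}} u\left(- t\right)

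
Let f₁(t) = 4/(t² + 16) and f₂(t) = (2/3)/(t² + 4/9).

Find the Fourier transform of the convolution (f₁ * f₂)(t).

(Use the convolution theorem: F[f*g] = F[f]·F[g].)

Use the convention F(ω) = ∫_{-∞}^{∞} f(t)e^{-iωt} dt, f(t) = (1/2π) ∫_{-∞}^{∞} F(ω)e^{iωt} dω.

F[f₁*f₂](ω) = \pi^{2} e^{- \frac{14 \left|{\omega}\right|}{3}}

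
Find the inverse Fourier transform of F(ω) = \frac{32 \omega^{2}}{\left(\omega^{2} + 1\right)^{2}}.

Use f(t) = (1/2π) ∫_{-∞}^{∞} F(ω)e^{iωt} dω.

f(t) = 8 \left(1 - \left|{t}\right|\right) e^{- \left|{t}\right|}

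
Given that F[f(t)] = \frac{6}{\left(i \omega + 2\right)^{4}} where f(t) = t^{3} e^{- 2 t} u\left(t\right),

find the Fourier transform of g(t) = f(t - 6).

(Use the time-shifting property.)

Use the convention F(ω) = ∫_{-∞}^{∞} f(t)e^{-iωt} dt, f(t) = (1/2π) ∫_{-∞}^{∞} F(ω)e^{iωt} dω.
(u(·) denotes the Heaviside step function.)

F[g](ω) = \frac{6 e^{- 6 i \omega}}{\left(i \omega + 2\right)^{4}}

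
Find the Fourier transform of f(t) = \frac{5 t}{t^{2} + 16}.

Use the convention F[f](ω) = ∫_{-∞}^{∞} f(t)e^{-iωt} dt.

F(ω) = - 5 i \pi e^{- 4 \left|{\omega}\right|} \operatorname{sign}{\left(\omega \right)}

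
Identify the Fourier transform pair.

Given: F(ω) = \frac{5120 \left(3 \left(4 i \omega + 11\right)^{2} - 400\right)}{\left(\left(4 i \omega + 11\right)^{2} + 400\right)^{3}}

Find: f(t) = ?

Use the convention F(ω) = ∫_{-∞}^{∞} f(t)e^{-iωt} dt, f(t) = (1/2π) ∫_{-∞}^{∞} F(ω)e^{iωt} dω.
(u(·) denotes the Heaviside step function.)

f(t) = 2 t^{2} e^{- \frac{11 t}{4}} \sin{\left(5 t \right)} u\left(t\right)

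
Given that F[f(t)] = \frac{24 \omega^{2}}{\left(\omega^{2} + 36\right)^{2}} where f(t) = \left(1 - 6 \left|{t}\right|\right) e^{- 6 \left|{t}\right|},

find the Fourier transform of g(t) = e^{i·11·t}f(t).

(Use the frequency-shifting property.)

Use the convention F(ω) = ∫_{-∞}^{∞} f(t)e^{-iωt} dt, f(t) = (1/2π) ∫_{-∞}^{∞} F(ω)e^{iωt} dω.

F[g](ω) = \frac{24 \left(\omega - 11\right)^{2}}{\left(\left(\omega - 11\right)^{2} + 36\right)^{2}}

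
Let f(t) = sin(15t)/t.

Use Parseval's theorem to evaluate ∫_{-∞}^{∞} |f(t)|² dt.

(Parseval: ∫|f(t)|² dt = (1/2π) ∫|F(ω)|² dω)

∫|f(t)|² dt = 15 \pi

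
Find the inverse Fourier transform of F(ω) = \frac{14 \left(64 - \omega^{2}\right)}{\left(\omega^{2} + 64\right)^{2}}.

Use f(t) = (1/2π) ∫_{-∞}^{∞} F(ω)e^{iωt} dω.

f(t) = 7 e^{- 8 \left|{t}\right|} \left|{t}\right|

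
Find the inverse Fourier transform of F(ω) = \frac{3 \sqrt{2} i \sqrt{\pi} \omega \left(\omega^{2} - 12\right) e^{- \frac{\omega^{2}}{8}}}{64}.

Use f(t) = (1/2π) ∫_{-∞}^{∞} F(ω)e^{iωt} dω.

f(t) = 6 t^{3} e^{- 2 t^{2}}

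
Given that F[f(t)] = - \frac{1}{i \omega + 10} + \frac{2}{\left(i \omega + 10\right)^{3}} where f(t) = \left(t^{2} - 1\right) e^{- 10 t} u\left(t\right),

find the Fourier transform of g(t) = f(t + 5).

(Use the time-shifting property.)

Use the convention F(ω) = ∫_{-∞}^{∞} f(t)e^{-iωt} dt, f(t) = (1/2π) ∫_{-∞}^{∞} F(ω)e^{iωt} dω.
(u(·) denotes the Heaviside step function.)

F[g](ω) = \frac{\left(2 i \omega - \left(i \omega + 10\right)^{3} + 20\right) e^{5 i \omega}}{\left(i \omega + 10\right)^{4}}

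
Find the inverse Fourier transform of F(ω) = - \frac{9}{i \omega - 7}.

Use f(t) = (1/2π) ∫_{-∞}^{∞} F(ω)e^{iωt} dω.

f(t) = 9 e^{7 t} u\left(- t\right)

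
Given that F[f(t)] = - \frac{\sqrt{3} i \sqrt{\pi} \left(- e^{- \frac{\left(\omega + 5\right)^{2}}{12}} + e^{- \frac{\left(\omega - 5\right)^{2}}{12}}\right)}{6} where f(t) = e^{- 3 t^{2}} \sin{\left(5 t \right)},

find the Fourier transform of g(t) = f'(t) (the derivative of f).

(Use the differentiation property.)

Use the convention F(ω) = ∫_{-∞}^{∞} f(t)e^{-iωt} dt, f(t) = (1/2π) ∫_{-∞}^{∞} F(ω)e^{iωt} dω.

F[g](ω) = \frac{\sqrt{3} \sqrt{\pi} \omega \left(e^{\frac{5 \omega}{3}} - 1\right) e^{- \frac{\omega^{2}}{12} - \frac{5 \omega}{6} - \frac{25}{12}}}{6}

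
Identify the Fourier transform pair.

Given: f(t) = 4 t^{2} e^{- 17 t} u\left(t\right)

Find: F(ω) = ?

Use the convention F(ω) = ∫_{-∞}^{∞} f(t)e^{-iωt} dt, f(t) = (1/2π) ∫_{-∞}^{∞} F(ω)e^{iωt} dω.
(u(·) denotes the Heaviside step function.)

F(ω) = \frac{8}{\left(i \omega + 17\right)^{3}}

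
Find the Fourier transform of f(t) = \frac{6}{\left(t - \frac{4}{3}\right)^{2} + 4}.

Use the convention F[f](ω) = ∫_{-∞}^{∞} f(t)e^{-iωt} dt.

F(ω) = 3 \pi e^{- \frac{4 i \omega}{3} - 2 \left|{\omega}\right|}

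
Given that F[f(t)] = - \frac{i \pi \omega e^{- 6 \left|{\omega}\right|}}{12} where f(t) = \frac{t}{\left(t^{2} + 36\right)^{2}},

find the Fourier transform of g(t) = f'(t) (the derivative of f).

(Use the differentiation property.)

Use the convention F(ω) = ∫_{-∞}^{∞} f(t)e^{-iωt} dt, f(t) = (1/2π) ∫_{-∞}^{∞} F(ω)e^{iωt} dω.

F[g](ω) = \frac{\pi \omega^{2} e^{- 6 \left|{\omega}\right|}}{12}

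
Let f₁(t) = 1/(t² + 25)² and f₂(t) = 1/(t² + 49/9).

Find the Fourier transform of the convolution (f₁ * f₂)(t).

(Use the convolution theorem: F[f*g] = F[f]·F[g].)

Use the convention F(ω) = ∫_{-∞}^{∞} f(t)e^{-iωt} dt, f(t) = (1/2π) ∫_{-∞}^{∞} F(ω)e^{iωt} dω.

F[f₁*f₂](ω) = \frac{3 \pi^{2} \left(5 \left|{\omega}\right| + 1\right) e^{- \frac{22 \left|{\omega}\right|}{3}}}{1750}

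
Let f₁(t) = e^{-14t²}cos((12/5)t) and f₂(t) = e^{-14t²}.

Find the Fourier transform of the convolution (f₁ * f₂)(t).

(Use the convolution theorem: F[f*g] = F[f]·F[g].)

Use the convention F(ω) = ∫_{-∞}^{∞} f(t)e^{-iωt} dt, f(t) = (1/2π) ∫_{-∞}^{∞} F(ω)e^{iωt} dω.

F[f₁*f₂](ω) = \frac{\pi \left(e^{\frac{6 \omega}{35}} + 1\right) e^{- \frac{\omega^{2}}{28} - \frac{3 \omega}{35} - \frac{18}{175}}}{28}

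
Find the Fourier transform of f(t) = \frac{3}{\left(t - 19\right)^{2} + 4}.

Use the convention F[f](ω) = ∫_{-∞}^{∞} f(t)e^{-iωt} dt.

F(ω) = \frac{3 \pi e^{- 19 i \omega - 2 \left|{\omega}\right|}}{2}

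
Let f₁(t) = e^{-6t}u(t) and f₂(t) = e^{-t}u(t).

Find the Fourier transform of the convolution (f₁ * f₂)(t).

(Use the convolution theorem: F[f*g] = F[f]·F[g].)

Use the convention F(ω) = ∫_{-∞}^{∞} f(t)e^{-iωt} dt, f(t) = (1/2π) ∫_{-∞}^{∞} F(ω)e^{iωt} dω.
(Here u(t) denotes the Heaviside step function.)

F[f₁*f₂](ω) = \frac{1}{\left(i \omega + 1\right) \left(i \omega + 6\right)}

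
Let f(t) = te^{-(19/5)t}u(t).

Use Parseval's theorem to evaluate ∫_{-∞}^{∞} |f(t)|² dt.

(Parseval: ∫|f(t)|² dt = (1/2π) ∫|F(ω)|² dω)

∫|f(t)|² dt = \frac{125}{27436}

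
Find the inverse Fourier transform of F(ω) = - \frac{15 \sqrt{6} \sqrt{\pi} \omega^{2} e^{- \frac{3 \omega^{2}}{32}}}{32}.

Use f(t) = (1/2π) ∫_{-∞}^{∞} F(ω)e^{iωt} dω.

f(t) = 5 \left(\frac{32 t^{2}}{3} - 2\right) e^{- \frac{8 t^{2}}{3}}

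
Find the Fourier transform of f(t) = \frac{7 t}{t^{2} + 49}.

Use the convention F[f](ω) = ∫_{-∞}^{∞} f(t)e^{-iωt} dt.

F(ω) = - 7 i \pi e^{- 7 \left|{\omega}\right|} \operatorname{sign}{\left(\omega \right)}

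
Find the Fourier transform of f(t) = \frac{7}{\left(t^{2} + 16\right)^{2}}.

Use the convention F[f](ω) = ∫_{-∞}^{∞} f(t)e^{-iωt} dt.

F(ω) = \frac{7 \pi \left(4 \left|{\omega}\right| + 1\right) e^{- 4 \left|{\omega}\right|}}{128}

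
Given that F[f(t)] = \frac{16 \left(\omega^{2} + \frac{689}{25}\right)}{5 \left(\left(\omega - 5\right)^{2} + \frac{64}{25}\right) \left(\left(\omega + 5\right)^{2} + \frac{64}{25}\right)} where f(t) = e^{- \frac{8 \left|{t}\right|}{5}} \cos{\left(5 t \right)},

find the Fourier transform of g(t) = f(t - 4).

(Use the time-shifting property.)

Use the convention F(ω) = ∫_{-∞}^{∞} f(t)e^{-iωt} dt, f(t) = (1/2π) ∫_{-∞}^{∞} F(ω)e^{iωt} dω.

F[g](ω) = \frac{80 \left(25 \omega^{2} + 689\right) e^{- 4 i \omega}}{625 \omega^{4} - 28050 \omega^{2} + 474721}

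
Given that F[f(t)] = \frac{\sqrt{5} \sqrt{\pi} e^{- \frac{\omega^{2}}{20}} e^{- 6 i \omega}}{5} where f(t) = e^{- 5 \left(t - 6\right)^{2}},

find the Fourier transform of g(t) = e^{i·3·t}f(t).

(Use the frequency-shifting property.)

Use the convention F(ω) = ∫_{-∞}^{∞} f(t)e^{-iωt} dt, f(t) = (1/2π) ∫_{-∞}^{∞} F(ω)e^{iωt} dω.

F[g](ω) = \frac{\sqrt{5} \sqrt{\pi} e^{- \frac{\left(\omega - 3\right) \left(\omega - 3 + 120 i\right)}{20}}}{5}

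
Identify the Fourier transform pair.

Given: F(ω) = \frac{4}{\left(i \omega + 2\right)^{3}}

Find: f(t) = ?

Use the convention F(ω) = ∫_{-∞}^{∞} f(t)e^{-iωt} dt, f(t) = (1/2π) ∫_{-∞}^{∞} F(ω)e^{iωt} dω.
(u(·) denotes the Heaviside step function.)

f(t) = 2 t^{2} e^{- 2 t} u\left(t\right)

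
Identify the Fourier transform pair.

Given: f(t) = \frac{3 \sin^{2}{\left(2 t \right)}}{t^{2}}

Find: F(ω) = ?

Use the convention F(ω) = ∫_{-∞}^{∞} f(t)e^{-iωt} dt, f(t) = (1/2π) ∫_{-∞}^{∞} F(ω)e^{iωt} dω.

F(ω) = \begin{cases} \frac{3 \pi \left(4 - \left|{\omega}\right|\right)}{2} & \text{for}\: \omega > -4 \wedge \omega < 4 \\0 & \text{otherwise} \end{cases}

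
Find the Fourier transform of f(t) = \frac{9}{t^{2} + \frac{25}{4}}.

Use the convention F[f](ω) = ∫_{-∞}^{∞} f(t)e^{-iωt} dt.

F(ω) = \frac{18 \pi e^{- \frac{5 \left|{\omega}\right|}{2}}}{5}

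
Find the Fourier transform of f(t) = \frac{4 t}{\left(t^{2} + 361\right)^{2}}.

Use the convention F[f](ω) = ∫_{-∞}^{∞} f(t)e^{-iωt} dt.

F(ω) = - \frac{2 i \pi \omega e^{- 19 \left|{\omega}\right|}}{19}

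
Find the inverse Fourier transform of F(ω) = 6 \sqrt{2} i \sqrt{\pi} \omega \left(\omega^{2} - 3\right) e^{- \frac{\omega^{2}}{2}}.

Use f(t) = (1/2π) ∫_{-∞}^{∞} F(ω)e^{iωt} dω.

f(t) = 6 t^{3} e^{- \frac{t^{2}}{2}}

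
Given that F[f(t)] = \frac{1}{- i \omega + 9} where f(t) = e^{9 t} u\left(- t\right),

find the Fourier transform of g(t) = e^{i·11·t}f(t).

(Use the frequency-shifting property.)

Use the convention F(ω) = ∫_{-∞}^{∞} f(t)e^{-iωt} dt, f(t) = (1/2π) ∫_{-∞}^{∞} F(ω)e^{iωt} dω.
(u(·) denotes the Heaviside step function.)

F[g](ω) = \frac{i}{\omega - 11 + 9 i}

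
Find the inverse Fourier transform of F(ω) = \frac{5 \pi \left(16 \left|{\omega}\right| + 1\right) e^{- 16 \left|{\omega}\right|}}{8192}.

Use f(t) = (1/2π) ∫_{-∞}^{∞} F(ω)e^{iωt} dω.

f(t) = \frac{5}{\left(t^{2} + 256\right)^{2}}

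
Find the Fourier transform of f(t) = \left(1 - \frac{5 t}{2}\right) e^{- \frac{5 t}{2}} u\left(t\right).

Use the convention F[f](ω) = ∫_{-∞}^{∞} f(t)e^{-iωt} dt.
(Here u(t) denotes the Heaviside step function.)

F(ω) = \frac{4 i \omega}{- 4 \omega^{2} + 20 i \omega + 25}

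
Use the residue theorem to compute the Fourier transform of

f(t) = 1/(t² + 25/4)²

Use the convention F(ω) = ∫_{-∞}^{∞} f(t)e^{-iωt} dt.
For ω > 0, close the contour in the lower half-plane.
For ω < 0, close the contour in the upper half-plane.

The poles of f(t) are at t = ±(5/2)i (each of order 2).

Let g(z) = f(z)e^{-iωz}; for large |z| the factor e^{-iωz} decays in the lower half-plane when ω > 0 and in the upper half-plane when ω < 0.

Case ω > 0 (lower half-plane, clockwise contour ⇒ F(ω) = -2πi·ΣRes):
  Res_{z = - \frac{5 i}{2}} g(z) = \frac{i \left(5 \omega + 2\right) e^{- \frac{5 \omega}{2}}}{125} (pole of order 2)
  F(ω) = -2πi·ΣRes = \frac{2 \pi \left(5 \omega + 2\right) e^{- \frac{5 \omega}{2}}}{125}

Case ω < 0 (upper half-plane, counterclockwise contour ⇒ F(ω) = +2πi·ΣRes):
  Res_{z = \frac{5 i}{2}} g(z) = \frac{i \left(5 \omega - 2\right) e^{\frac{5 \omega}{2}}}{125} (pole of order 2)
  F(ω) = 2πi·ΣRes = \frac{2 \pi \left(2 - 5 \omega\right) e^{\frac{5 \omega}{2}}}{125}

Both cases combine into a single formula in |ω|:

F(ω) = \frac{2 \pi \left(5 \left|{\omega}\right| + 2\right) e^{- \frac{5 \left|{\omega}\right|}{2}}}{125}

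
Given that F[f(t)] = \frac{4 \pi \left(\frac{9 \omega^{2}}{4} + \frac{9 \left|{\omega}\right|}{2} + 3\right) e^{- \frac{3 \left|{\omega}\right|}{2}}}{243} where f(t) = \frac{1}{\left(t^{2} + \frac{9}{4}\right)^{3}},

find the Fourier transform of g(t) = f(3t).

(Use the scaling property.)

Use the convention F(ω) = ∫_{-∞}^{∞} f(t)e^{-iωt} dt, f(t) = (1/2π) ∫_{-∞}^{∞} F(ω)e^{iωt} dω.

F[g](ω) = \frac{\pi \left(\omega^{2} + 6 \left|{\omega}\right| + 12\right) e^{- \frac{\left|{\omega}\right|}{2}}}{729}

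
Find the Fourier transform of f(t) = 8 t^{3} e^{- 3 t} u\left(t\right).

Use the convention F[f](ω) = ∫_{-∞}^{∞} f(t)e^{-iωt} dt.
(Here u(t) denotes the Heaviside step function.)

F(ω) = \frac{48}{\left(i \omega + 3\right)^{4}}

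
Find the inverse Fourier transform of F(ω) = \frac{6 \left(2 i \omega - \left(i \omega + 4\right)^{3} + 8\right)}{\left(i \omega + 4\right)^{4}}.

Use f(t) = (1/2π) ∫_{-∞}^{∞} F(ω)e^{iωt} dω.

f(t) = 6 \left(t^{2} - 1\right) e^{- 4 t} u\left(t\right)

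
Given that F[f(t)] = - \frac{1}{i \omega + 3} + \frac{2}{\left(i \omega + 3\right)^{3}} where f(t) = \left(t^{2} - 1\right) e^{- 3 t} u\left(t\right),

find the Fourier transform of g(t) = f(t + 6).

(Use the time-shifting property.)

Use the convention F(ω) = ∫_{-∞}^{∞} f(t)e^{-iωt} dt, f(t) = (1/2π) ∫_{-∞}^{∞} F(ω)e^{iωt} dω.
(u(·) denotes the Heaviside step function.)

F[g](ω) = \frac{\left(2 i \omega - \left(i \omega + 3\right)^{3} + 6\right) e^{6 i \omega}}{\left(i \omega + 3\right)^{4}}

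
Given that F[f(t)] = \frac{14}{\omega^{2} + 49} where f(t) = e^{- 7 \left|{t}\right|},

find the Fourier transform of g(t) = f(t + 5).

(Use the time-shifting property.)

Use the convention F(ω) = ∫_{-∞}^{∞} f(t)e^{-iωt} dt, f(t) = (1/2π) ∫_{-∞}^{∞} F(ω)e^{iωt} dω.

F[g](ω) = \frac{14 e^{5 i \omega}}{\omega^{2} + 49}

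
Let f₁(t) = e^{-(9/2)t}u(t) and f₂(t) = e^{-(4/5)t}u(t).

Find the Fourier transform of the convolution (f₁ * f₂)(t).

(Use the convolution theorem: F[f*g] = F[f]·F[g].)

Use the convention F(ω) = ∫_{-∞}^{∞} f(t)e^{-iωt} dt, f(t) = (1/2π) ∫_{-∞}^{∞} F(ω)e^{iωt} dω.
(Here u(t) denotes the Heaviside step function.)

F[f₁*f₂](ω) = \frac{10}{- 10 \omega^{2} + 53 i \omega + 36}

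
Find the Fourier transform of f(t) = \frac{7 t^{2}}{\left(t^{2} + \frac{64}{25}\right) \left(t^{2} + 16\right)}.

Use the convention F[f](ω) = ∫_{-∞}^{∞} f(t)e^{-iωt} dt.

F(ω) = \frac{25 \pi e^{- 4 \left|{\omega}\right|}}{12} - \frac{5 \pi e^{- \frac{8 \left|{\omega}\right|}{5}}}{6}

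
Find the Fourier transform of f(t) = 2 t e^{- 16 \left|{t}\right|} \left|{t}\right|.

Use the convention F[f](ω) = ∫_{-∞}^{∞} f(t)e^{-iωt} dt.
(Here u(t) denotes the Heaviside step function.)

F(ω) = \frac{8 i \omega \left(\omega^{2} - 768\right)}{\left(\omega^{2} + 256\right)^{3}}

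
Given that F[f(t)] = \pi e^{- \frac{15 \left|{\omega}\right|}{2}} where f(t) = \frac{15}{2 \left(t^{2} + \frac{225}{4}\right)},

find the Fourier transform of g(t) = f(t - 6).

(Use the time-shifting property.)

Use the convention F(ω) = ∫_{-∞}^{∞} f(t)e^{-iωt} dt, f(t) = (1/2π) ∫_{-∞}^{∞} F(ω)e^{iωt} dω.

F[g](ω) = \pi e^{- 6 i \omega - \frac{15 \left|{\omega}\right|}{2}}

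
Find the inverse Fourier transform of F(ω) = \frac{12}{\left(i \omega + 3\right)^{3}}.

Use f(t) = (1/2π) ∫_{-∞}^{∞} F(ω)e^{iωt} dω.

f(t) = 6 t^{2} e^{- 3 t} u\left(t\right)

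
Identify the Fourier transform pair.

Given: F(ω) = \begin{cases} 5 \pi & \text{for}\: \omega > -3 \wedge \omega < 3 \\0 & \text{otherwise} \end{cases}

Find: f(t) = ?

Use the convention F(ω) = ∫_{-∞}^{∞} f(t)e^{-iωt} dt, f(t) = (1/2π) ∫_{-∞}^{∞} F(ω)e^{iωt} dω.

f(t) = \frac{5 \sin{\left(3 t \right)}}{t}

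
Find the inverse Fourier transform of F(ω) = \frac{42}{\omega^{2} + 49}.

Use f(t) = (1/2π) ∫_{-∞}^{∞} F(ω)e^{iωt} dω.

f(t) = 3 e^{- 7 \left|{t}\right|}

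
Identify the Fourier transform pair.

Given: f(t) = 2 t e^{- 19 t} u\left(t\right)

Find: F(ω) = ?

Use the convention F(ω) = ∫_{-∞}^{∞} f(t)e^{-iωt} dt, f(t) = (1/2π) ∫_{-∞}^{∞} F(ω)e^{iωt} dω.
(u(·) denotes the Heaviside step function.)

F(ω) = \frac{2}{\left(i \omega + 19\right)^{2}}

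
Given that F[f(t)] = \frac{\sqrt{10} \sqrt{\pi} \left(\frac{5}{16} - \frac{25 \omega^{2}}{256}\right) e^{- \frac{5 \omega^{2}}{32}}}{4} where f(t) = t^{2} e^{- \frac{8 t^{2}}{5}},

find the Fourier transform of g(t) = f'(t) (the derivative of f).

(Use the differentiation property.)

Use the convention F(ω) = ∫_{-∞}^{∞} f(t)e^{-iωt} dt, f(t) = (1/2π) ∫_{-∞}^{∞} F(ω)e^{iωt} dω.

F[g](ω) = \frac{5 \sqrt{10} i \sqrt{\pi} \omega \left(16 - 5 \omega^{2}\right) e^{- \frac{5 \omega^{2}}{32}}}{1024}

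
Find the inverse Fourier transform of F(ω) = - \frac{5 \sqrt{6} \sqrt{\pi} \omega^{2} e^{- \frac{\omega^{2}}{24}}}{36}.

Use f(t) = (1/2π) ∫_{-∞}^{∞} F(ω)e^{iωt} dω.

f(t) = 5 \left(24 t^{2} - 2\right) e^{- 6 t^{2}}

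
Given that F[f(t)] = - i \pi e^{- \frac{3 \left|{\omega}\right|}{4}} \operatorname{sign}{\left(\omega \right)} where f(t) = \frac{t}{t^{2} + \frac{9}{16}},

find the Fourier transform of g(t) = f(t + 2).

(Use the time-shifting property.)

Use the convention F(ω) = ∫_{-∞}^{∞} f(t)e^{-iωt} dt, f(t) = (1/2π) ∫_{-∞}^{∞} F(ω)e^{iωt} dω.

F[g](ω) = - i \pi e^{2 i \omega} e^{- \frac{3 \left|{\omega}\right|}{4}} \operatorname{sign}{\left(\omega \right)}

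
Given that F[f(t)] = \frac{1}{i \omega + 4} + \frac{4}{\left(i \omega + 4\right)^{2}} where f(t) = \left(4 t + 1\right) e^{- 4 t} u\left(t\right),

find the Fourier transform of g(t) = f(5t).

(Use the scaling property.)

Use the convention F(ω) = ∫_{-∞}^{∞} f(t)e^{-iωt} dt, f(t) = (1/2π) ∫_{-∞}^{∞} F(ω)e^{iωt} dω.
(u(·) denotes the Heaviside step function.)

F[g](ω) = \frac{- i \omega - 40}{\omega^{2} - 40 i \omega - 400}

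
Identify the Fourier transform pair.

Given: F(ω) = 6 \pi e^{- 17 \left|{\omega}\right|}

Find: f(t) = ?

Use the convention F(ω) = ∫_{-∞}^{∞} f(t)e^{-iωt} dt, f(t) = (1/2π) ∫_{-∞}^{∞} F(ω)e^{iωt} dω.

f(t) = \frac{102}{t^{2} + 289}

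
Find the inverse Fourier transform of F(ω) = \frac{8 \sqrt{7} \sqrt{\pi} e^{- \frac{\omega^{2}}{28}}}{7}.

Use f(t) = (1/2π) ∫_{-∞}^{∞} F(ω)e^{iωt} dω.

f(t) = 8 e^{- 7 t^{2}}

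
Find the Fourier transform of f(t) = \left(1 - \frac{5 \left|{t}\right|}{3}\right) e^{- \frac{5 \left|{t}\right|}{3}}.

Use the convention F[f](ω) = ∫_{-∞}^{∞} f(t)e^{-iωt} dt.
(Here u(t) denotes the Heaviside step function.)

F(ω) = \frac{540 \omega^{2}}{\left(9 \omega^{2} + 25\right)^{2}}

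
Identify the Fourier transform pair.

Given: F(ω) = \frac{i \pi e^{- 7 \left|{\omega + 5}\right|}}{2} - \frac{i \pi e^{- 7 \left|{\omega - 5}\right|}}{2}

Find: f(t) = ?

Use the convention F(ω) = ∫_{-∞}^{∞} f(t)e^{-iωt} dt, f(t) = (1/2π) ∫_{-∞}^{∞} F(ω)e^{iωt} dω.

f(t) = \frac{7 \sin{\left(5 t \right)}}{t^{2} + 49}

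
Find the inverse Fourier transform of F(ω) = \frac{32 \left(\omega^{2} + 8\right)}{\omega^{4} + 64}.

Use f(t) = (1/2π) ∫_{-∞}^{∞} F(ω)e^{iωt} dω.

f(t) = 8 e^{- 2 \left|{t}\right|} \cos{\left(2 \left|{t}\right| \right)}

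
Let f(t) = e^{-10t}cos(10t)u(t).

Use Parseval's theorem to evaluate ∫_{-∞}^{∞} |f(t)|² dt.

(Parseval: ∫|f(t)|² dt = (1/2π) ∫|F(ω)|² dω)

∫|f(t)|² dt = \frac{3}{80}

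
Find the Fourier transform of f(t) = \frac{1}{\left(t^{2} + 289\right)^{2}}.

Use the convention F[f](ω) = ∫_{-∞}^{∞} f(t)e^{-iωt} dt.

F(ω) = \frac{\pi \left(17 \left|{\omega}\right| + 1\right) e^{- 17 \left|{\omega}\right|}}{9826}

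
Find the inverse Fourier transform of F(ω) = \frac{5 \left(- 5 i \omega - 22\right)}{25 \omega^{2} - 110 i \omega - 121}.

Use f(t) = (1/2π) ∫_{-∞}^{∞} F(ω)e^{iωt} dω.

f(t) = \left(\frac{11 t}{5} + 1\right) e^{- \frac{11 t}{5}} u\left(t\right)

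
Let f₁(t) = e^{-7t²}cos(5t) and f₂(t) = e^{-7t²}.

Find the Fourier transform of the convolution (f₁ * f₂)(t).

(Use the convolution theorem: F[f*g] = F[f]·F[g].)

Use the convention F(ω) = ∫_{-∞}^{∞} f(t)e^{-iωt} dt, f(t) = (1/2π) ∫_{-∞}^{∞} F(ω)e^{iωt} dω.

F[f₁*f₂](ω) = \frac{\pi \left(e^{\frac{5 \omega}{7}} + 1\right) e^{- \frac{\omega^{2}}{14} - \frac{5 \omega}{14} - \frac{25}{28}}}{14}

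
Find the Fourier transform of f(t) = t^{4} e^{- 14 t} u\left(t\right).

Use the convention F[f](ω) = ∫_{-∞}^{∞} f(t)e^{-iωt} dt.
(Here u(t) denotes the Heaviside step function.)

F(ω) = \frac{24}{\left(i \omega + 14\right)^{5}}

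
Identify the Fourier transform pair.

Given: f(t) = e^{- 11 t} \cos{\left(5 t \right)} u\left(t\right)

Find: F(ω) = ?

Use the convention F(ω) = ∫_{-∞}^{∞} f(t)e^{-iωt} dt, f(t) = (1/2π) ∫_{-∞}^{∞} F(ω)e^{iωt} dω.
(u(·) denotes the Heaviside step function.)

F(ω) = \frac{i \omega + 11}{\left(i \omega + 11\right)^{2} + 25}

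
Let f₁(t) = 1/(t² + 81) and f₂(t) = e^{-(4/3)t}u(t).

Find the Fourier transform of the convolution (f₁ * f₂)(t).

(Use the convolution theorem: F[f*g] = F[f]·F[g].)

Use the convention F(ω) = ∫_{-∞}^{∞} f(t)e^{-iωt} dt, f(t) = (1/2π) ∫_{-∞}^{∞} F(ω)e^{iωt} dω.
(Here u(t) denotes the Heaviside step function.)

F[f₁*f₂](ω) = \frac{\pi e^{- 9 \left|{\omega}\right|}}{3 \left(3 i \omega + 4\right)}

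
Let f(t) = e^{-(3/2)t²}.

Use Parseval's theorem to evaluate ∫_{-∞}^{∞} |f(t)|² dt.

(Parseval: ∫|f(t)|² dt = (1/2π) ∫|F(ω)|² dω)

∫|f(t)|² dt = \frac{\sqrt{3} \sqrt{\pi}}{3}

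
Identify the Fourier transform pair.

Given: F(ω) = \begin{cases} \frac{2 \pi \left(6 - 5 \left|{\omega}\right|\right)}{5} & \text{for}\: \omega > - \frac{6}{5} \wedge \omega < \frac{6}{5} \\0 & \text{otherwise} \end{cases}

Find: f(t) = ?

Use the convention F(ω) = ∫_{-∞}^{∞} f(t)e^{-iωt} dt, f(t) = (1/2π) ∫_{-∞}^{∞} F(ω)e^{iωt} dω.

f(t) = \frac{4 \sin^{2}{\left(\frac{3 t}{5} \right)}}{t^{2}}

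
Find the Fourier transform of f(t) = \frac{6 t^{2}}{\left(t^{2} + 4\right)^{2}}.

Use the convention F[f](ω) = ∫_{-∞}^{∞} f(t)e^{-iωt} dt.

F(ω) = \frac{3 \pi \left(1 - 2 \left|{\omega}\right|\right) e^{- 2 \left|{\omega}\right|}}{2}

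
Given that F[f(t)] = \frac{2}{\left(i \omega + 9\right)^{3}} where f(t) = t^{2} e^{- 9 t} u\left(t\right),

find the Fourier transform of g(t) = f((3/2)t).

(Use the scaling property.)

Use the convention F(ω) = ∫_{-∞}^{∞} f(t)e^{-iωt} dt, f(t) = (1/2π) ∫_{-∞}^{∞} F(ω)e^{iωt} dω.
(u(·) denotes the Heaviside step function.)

F[g](ω) = \frac{36}{\left(2 i \omega + 27\right)^{3}}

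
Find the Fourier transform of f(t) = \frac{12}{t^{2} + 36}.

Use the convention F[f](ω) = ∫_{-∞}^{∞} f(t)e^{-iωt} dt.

F(ω) = 2 \pi e^{- 6 \left|{\omega}\right|}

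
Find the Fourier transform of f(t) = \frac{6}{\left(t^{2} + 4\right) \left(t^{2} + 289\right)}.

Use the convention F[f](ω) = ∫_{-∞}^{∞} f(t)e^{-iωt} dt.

F(ω) = \frac{\pi \left(17 e^{15 \left|{\omega}\right|} - 2\right) e^{- 17 \left|{\omega}\right|}}{1615}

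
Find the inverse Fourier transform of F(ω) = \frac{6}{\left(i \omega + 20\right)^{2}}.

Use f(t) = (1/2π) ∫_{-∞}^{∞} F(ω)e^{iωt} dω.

f(t) = 6 t e^{- 20 t} u\left(t\right)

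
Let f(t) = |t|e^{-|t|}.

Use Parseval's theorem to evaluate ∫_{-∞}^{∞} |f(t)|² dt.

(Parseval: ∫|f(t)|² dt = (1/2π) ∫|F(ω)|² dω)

∫|f(t)|² dt = \frac{1}{2}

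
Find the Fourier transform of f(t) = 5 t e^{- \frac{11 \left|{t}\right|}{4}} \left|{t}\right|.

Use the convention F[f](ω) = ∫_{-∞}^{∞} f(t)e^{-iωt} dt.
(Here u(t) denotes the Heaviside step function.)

F(ω) = \frac{5120 i \omega \left(16 \omega^{2} - 363\right)}{\left(16 \omega^{2} + 121\right)^{3}}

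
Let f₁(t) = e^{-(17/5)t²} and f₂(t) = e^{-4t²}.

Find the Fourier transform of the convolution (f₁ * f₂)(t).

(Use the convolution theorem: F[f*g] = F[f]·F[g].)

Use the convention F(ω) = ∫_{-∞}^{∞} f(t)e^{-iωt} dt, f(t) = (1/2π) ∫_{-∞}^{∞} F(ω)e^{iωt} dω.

F[f₁*f₂](ω) = \frac{\sqrt{85} \pi e^{- \frac{37 \omega^{2}}{272}}}{34}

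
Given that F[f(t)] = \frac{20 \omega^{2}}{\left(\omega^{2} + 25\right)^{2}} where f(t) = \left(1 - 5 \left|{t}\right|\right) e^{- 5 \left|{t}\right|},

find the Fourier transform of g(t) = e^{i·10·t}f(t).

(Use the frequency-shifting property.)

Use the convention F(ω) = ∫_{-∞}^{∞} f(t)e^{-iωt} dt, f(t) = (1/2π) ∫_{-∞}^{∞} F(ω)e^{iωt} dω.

F[g](ω) = \frac{20 \left(\omega - 10\right)^{2}}{\left(\left(\omega - 10\right)^{2} + 25\right)^{2}}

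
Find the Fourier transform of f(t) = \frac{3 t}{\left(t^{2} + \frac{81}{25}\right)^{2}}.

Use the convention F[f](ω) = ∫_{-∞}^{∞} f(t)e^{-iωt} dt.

F(ω) = - \frac{5 i \pi \omega e^{- \frac{9 \left|{\omega}\right|}{5}}}{6}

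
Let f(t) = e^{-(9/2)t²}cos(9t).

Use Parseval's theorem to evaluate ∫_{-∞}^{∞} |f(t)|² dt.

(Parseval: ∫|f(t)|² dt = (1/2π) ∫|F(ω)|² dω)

∫|f(t)|² dt = \frac{\sqrt{\pi} \left(1 + e^{9}\right)}{6 e^{9}}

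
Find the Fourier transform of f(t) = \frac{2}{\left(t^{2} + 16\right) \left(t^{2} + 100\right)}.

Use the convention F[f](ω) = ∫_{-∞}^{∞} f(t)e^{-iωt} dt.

F(ω) = \frac{\pi \left(5 e^{6 \left|{\omega}\right|} - 2\right) e^{- 10 \left|{\omega}\right|}}{840}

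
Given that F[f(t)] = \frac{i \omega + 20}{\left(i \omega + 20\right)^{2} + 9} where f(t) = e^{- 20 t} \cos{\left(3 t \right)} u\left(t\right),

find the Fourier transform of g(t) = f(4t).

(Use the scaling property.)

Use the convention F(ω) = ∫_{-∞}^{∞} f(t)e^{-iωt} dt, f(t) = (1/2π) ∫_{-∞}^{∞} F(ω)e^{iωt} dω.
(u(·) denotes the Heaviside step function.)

F[g](ω) = \frac{i \omega + 80}{\left(i \omega + 80\right)^{2} + 144}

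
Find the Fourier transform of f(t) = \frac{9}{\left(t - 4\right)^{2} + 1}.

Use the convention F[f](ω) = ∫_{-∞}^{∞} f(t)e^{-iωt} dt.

F(ω) = 9 \pi e^{- 4 i \omega - \left|{\omega}\right|}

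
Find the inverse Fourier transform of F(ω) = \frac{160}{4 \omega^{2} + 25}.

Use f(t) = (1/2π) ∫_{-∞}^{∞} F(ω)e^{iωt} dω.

f(t) = 8 e^{- \frac{5 \left|{t}\right|}{2}}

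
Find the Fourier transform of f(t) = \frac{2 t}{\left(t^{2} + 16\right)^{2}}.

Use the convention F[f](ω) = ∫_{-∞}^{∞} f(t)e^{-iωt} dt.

F(ω) = - \frac{i \pi \omega e^{- 4 \left|{\omega}\right|}}{4}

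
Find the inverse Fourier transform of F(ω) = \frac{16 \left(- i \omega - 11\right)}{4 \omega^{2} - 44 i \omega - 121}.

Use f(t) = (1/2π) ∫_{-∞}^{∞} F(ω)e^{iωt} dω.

f(t) = 4 \left(\frac{11 t}{2} + 1\right) e^{- \frac{11 t}{2}} u\left(t\right)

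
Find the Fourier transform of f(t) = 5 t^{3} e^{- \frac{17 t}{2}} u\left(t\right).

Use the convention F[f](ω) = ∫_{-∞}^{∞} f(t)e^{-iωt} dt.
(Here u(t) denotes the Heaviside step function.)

F(ω) = \frac{480}{\left(2 i \omega + 17\right)^{4}}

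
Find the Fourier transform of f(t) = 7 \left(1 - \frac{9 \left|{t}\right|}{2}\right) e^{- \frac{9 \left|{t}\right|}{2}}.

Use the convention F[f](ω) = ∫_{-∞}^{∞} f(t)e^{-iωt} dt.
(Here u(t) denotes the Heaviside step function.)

F(ω) = \frac{2016 \omega^{2}}{\left(4 \omega^{2} + 81\right)^{2}}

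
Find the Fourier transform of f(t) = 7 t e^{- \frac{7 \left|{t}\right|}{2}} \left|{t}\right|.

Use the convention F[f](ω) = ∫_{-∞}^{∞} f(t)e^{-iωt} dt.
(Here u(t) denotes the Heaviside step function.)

F(ω) = \frac{448 i \omega \left(4 \omega^{2} - 147\right)}{\left(4 \omega^{2} + 49\right)^{3}}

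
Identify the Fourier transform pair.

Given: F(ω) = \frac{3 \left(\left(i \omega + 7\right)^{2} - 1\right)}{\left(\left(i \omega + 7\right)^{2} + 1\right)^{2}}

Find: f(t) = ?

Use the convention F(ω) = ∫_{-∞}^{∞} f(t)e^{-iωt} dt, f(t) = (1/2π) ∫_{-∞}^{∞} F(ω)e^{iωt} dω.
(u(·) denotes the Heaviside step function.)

f(t) = 3 t e^{- 7 t} \cos{\left(t \right)} u\left(t\right)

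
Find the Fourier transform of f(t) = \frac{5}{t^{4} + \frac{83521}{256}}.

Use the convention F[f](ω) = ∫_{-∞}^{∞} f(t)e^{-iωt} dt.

F(ω) = \frac{320 \pi e^{- \frac{17 \sqrt{2} \left|{\omega}\right|}{8}} \sin{\left(\frac{17 \sqrt{2} \left|{\omega}\right|}{8} + \frac{\pi}{4} \right)}}{4913}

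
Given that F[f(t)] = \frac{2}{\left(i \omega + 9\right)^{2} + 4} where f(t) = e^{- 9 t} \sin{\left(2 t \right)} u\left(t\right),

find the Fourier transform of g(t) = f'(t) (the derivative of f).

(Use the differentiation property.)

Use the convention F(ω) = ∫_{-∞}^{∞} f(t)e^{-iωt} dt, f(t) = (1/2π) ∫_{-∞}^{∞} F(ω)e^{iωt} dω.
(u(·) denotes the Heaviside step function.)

F[g](ω) = \frac{2 i \omega}{\left(i \omega + 9\right)^{2} + 4}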